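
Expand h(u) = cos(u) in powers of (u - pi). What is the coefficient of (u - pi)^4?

[(u - pi)^0] = -1;  [(u - pi)^1] = 0;  [(u - pi)^2] = 1/2;  [(u - pi)^3] = 0;  [(u - pi)^4] = -1/24.
So c_4 = h^(4)(pi)/4! = -1/24.

-1/24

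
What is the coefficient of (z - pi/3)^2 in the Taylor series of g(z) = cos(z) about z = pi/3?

-1/4

Use the known series and substitute for the argument.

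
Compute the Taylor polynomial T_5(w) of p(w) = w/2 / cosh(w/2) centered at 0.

Invert the denominator's series and multiply.
p(0) = 0
p′(0) = 1/2
p′′(0) = 0
p′′′(0) = -3/8
p^(4)(0) = 0
p^(5)(0) = 25/32
Then c_k = p^(k)(0)/k! gives each Taylor coefficient.

5*w^5/768 - w^3/16 + w/2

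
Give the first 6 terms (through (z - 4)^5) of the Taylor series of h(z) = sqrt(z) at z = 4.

[(z - 4)^0] = 2;  [(z - 4)^1] = 1/4;  [(z - 4)^2] = -1/64;  [(z - 4)^3] = 1/512;  [(z - 4)^4] = -5/16384;  [(z - 4)^5] = 7/131072.

7*(z - 4)^5/131072 - 5*(z - 4)^4/16384 + (z - 4)^3/512 - (z - 4)^2/64 + (z - 4)/4 + 2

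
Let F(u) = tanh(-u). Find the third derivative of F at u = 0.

2

Compute the successive derivatives at the expansion point and divide by k!.
The coefficient of u^3 in the expansion is 1/3, so F′′′(0) = 3! * (1/3) = 2.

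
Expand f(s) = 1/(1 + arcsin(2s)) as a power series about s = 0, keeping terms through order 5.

-252*s^5/5 + 64*s^4/3 - 28*s^3/3 + 4*s^2 - 2*s + 1

Substitute the inner expansion into the outer series and collect powers.
f(0) = 1
f′(0) = -2
f′′(0) = 8
f′′′(0) = -56
f^(4)(0) = 512
f^(5)(0) = -6048
Dividing each by k! gives the coefficients c_0, ..., c_5.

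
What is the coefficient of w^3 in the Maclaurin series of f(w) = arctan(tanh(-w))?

Compose series: expand the inner function first, then feed it into the outer expansion.
[w^0] = 0;  [w^1] = -1;  [w^2] = 0;  [w^3] = 2/3.

2/3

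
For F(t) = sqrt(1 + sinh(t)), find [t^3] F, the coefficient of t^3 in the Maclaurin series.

7/48

Substitute the inner expansion into the outer series and collect powers.
[t^0] = 1;  [t^1] = 1/2;  [t^2] = -1/8;  [t^3] = 7/48.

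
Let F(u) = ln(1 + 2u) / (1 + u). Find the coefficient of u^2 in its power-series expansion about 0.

Multiply the two series term by term and collect like powers.
[u^0] = 0;  [u^1] = 2;  [u^2] = -4.
So c_2 = F′′(0)/2! = -4.

-4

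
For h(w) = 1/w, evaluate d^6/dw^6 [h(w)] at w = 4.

45/1024

From the series, [(w - 4)^6] h = 1/16384; multiply by 6! = 720 to get 45/1024.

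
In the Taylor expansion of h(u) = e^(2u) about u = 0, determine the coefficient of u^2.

Differentiate repeatedly and evaluate at the center.

2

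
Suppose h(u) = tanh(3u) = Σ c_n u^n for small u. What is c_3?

h(0) = 0
h′(0) = 3
h′′(0) = 0
h′′′(0) = -54
So c_3 = h′′′(0)/3! = -9.

-9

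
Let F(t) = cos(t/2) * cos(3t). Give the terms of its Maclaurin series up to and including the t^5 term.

1513*t^4/384 - 37*t^2/8 + 1

Expand each factor separately, then convolve coefficients.
F(0) = 1
F′(0) = 0
F′′(0) = -37/4
F′′′(0) = 0
F^(4)(0) = 1513/16
F^(5)(0) = 0
Then c_k = F^(k)(0)/k! gives each Taylor coefficient.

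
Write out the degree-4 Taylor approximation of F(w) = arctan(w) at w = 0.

Differentiate repeatedly and evaluate at the center.

-w^3/3 + w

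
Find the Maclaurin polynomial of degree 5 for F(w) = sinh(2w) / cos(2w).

Invert the denominator's series and multiply.
[w^0] = 0;  [w^1] = 2;  [w^2] = 0;  [w^3] = 16/3;  [w^4] = 0;  [w^5] = 48/5.

48*w^5/5 + 16*w^3/3 + 2*w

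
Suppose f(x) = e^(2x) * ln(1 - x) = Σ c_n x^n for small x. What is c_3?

Write out both Maclaurin series and multiply, keeping only the needed powers.
f(0) = 0
f′(0) = -1
f′′(0) = -5
f′′′(0) = -20

-10/3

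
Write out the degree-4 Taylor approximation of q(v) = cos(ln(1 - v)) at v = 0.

-5*v^4/12 - v^3/2 - v^2/2 + 1

Substitute the inner expansion into the outer series and collect powers.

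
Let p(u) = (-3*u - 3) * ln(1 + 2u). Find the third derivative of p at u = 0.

Multiply each power in the prefactor through the base expansion.
The coefficient of u^3 in the expansion is -2, so p′′′(0) = 3! * (-2) = -12.

-12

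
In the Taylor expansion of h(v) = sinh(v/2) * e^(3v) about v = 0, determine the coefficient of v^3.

Take the Cauchy product of the two expansions.
h(0) = 0
h′(0) = 1/2
h′′(0) = 3
h′′′(0) = 109/8

109/48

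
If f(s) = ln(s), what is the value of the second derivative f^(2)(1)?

-1

Apply the Taylor formula c_k = f^(k)(a)/k!.
From the series, [(s - 1)^2] f = -1/2; multiply by 2! = 2 to get -1.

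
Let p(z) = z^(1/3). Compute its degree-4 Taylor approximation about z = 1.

Differentiate repeatedly and evaluate at the center.
p(1) = 1
p′(1) = 1/3
p′′(1) = -2/9
p′′′(1) = 10/27
p^(4)(1) = -80/81

-10*(z - 1)^4/243 + 5*(z - 1)^3/81 - (z - 1)^2/9 + (z - 1)/3 + 1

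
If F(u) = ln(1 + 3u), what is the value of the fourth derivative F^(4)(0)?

The coefficient of u^4 in the expansion is -81/4, so F^(4)(0) = 4! * (-81/4) = -486.

-486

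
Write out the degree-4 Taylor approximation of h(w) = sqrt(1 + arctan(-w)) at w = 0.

17*w^4/384 + 5*w^3/48 - w^2/8 - w/2 + 1

Compose series: expand the inner function first, then feed it into the outer expansion.
h(0) = 1
h′(0) = -1/2
h′′(0) = -1/4
h′′′(0) = 5/8
h^(4)(0) = 17/16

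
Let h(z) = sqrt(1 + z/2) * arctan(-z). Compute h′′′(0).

35/16

Expand each factor separately, then convolve coefficients.
From the series, [z^3] h = 35/96; multiply by 3! = 6 to get 35/16.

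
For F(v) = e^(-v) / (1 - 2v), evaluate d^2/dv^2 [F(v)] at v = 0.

5

Multiply the two series term by term and collect like powers.
From the series, [v^2] F = 5/2; multiply by 2! = 2 to get 5.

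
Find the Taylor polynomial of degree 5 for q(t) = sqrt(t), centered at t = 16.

Use the known series and substitute for the argument.
q(16) = 4
q′(16) = 1/8
q′′(16) = -1/256
q′′′(16) = 3/8192
q^(4)(16) = -15/262144
q^(5)(16) = 105/8388608

7*(t - 16)^5/67108864 - 5*(t - 16)^4/2097152 + (t - 16)^3/16384 - (t - 16)^2/512 + (t - 16)/8 + 4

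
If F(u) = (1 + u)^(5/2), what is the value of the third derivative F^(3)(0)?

15/8

The coefficient of u^3 in the expansion is 5/16, so F′′′(0) = 3! * (5/16) = 15/8.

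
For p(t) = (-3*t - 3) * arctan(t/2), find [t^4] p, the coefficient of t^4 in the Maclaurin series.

1/8

Distribute the polynomial across the series and collect like powers.
[t^0] = 0;  [t^1] = -3/2;  [t^2] = -3/2;  [t^3] = 1/8;  [t^4] = 1/8.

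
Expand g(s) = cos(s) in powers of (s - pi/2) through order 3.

Compute the successive derivatives at the expansion point and divide by k!.

(s - pi/2)^3/6 - (s - pi/2)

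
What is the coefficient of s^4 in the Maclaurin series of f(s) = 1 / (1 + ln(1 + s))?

Use the geometric series for the reciprocal, then substitute.
f(0) = 1
f′(0) = -1
f′′(0) = 3
f′′′(0) = -14
f^(4)(0) = 88
So c_4 = f^(4)(0)/4! = 11/3.

11/3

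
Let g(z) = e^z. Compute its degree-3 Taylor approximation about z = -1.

g(-1) = e^(-1)
g′(-1) = e^(-1)
g′′(-1) = e^(-1)
g′′′(-1) = e^(-1)
The Taylor polynomial is Σ g^(k)(-1)/k! · (z + 1)^k.

(z + 1)^3*e^(-1)/6 + (z + 1)^2*e^(-1)/2 + (z + 1)*e^(-1) + e^(-1)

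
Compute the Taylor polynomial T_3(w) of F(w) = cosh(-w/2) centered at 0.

Compute the successive derivatives at the expansion point and divide by k!.
F(0) = 1
F′(0) = 0
F′′(0) = 1/4
F′′′(0) = 0

w^2/8 + 1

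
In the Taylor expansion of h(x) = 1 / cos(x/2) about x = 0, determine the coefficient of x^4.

Invert the denominator's series and multiply.
h(0) = 1
h′(0) = 0
h′′(0) = 1/4
h′′′(0) = 0
h^(4)(0) = 5/16

5/384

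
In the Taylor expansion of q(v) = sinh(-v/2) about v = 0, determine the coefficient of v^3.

-1/48

[v^0] = 0;  [v^1] = -1/2;  [v^2] = 0;  [v^3] = -1/48.
So c_3 = q′′′(0)/3! = -1/48.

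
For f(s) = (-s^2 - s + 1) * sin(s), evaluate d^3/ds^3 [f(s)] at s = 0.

-7

Multiply each power in the prefactor through the base expansion.
From the series, [s^3] f = -7/6; multiply by 3! = 6 to get -7.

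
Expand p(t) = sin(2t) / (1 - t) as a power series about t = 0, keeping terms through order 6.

14*t^6/15 + 14*t^5/15 + 2*t^4/3 + 2*t^3/3 + 2*t^2 + 2*t

Use 1/(1 - r) = Σ r^k on the denominator, then take the Cauchy product.
p(0) = 0
p′(0) = 2
p′′(0) = 4
p′′′(0) = 4
p^(4)(0) = 16
p^(5)(0) = 112
p^(6)(0) = 672
Then c_k = p^(k)(0)/k! gives each Taylor coefficient.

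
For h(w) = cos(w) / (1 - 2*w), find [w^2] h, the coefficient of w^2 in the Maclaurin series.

Use 1/(1 - r) = Σ r^k on the denominator, then take the Cauchy product.
h(0) = 1
h′(0) = 2
h′′(0) = 7
So c_2 = h′′(0)/2! = 7/2.

7/2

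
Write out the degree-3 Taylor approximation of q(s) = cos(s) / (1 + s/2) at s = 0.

s^3/8 - s^2/4 - s/2 + 1

Take the Cauchy product of the two expansions.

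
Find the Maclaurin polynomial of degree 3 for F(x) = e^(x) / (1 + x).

-x^3/3 + x^2/2 + 1

Take the Cauchy product of the two expansions.
F(0) = 1
F′(0) = 0
F′′(0) = 1
F′′′(0) = -2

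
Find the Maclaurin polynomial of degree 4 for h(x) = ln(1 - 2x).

h(0) = 0
h′(0) = -2
h′′(0) = -4
h′′′(0) = -16
h^(4)(0) = -96
The Taylor polynomial is Σ h^(k)(0)/k! · x^k.

-4*x^4 - 8*x^3/3 - 2*x^2 - 2*x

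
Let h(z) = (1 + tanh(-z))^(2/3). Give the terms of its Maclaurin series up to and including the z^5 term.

-214*z^5/3645 + 11*z^4/243 + 14*z^3/81 - z^2/9 - 2*z/3 + 1

Let u equal the inner series; expand the outer function in u and truncate.
h(0) = 1
h′(0) = -2/3
h′′(0) = -2/9
h′′′(0) = 28/27
h^(4)(0) = 88/81
h^(5)(0) = -1712/243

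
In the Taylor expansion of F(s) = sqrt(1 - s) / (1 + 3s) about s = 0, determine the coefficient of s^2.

83/8

Multiply the two series term by term and collect like powers.
F(0) = 1
F′(0) = -7/2
F′′(0) = 83/4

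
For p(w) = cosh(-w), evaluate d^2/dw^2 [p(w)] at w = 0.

From the series, [w^2] p = 1/2; multiply by 2! = 2 to get 1.

1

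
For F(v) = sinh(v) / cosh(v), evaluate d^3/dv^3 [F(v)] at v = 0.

-2

Divide the numerator series by the denominator series (power-series long division).
The coefficient of v^3 in the expansion is -1/3, so F′′′(0) = 3! * (-1/3) = -2.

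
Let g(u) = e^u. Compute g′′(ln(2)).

2

Differentiate repeatedly and evaluate at the center.
From the series, [(u - ln(2))^2] g = 1; multiply by 2! = 2 to get 2.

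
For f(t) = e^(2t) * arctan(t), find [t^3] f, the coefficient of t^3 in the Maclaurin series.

5/3

Multiply the two series term by term and collect like powers.
f(0) = 0
f′(0) = 1
f′′(0) = 4
f′′′(0) = 10
So c_3 = f′′′(0)/3! = 5/3.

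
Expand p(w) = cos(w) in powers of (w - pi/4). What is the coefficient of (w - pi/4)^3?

p(pi/4) = sqrt(2)/2
p′(pi/4) = -sqrt(2)/2
p′′(pi/4) = -sqrt(2)/2
p′′′(pi/4) = sqrt(2)/2
So c_3 = p′′′(pi/4)/3! = sqrt(2)/12.

sqrt(2)/12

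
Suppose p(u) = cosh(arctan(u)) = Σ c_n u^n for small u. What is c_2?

1/2

Compose series: expand the inner function first, then feed it into the outer expansion.
p(0) = 1
p′(0) = 0
p′′(0) = 1
So c_2 = p′′(0)/2! = 1/2.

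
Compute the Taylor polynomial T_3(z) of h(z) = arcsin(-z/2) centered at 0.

-z^3/48 - z/2

h(0) = 0
h′(0) = -1/2
h′′(0) = 0
h′′′(0) = -1/8
Dividing each by k! gives the coefficients c_0, ..., c_3.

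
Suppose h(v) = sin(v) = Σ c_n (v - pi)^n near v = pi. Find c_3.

1/6

[(v - pi)^0] = 0;  [(v - pi)^1] = -1;  [(v - pi)^2] = 0;  [(v - pi)^3] = 1/6.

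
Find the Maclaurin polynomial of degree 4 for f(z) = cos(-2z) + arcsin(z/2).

Add the two expansions coefficient-wise.
f(0) = 1
f′(0) = 1/2
f′′(0) = -4
f′′′(0) = 1/8
f^(4)(0) = 16

2*z^4/3 + z^3/48 - 2*z^2 + z/2 + 1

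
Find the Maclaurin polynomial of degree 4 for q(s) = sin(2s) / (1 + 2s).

-40*s^4/3 + 20*s^3/3 - 4*s^2 + 2*s

Multiply the two series term by term and collect like powers.
[s^0] = 0;  [s^1] = 2;  [s^2] = -4;  [s^3] = 20/3;  [s^4] = -40/3.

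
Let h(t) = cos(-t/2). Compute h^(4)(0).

1/16

Apply the Taylor formula c_k = f^(k)(a)/k!.
From the series, [t^4] h = 1/384; multiply by 4! = 24 to get 1/16.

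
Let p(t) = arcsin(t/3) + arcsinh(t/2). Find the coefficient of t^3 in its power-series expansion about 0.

Add the two expansions coefficient-wise.
p(0) = 0
p′(0) = 5/6
p′′(0) = 0
p′′′(0) = -19/216
Then c_k = p^(k)(0)/k! gives each Taylor coefficient.

-19/1296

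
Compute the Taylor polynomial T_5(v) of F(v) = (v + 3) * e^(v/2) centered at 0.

13*v^5/3840 + 11*v^4/384 + 3*v^3/16 + 7*v^2/8 + 5*v/2 + 3

Multiply each power in the prefactor through the base expansion.
F(0) = 3
F′(0) = 5/2
F′′(0) = 7/4
F′′′(0) = 9/8
F^(4)(0) = 11/16
F^(5)(0) = 13/32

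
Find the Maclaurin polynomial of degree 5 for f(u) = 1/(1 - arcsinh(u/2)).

23*u^5/1280 + u^4/24 + 5*u^3/48 + u^2/4 + u/2 + 1

Plug the Maclaurin series of the inner function into that of the outer and collect terms.
f(0) = 1
f′(0) = 1/2
f′′(0) = 1/2
f′′′(0) = 5/8
f^(4)(0) = 1
f^(5)(0) = 69/32
Dividing each by k! gives the coefficients c_0, ..., c_5.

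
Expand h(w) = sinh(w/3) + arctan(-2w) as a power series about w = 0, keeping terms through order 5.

-186623*w^5/29160 + 433*w^3/162 - 5*w/3

Combine the two series term by term.
h(0) = 0
h′(0) = -5/3
h′′(0) = 0
h′′′(0) = 433/27
h^(4)(0) = 0
h^(5)(0) = -186623/243
Dividing each by k! gives the coefficients c_0, ..., c_5.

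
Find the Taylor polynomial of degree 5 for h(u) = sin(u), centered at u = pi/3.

(u - pi/3)^5/240 + sqrt(3)*(u - pi/3)^4/48 - (u - pi/3)^3/12 - sqrt(3)*(u - pi/3)^2/4 + (u - pi/3)/2 + sqrt(3)/2

h(pi/3) = sqrt(3)/2
h′(pi/3) = 1/2
h′′(pi/3) = -sqrt(3)/2
h′′′(pi/3) = -1/2
h^(4)(pi/3) = sqrt(3)/2
h^(5)(pi/3) = 1/2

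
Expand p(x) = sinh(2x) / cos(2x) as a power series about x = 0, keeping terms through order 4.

Invert the denominator's series and multiply.
p(0) = 0
p′(0) = 2
p′′(0) = 0
p′′′(0) = 32
p^(4)(0) = 0

16*x^3/3 + 2*x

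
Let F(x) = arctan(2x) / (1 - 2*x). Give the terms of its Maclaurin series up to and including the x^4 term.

32*x^4/3 + 16*x^3/3 + 4*x^2 + 2*x

Expand 1/(denominator) as a geometric series and multiply by the numerator's series.
F(0) = 0
F′(0) = 2
F′′(0) = 8
F′′′(0) = 32
F^(4)(0) = 256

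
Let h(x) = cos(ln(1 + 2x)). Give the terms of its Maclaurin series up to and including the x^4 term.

-20*x^4/3 + 4*x^3 - 2*x^2 + 1

Compose series: expand the inner function first, then feed it into the outer expansion.
h(0) = 1
h′(0) = 0
h′′(0) = -4
h′′′(0) = 24
h^(4)(0) = -160
Then c_k = h^(k)(0)/k! gives each Taylor coefficient.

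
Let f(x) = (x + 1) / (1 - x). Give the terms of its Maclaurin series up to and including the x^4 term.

Distribute the polynomial across the series and collect like powers.
f(0) = 1
f′(0) = 2
f′′(0) = 4
f′′′(0) = 12
f^(4)(0) = 48

2*x^4 + 2*x^3 + 2*x^2 + 2*x + 1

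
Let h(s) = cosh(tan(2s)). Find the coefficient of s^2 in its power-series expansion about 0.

Compose series: expand the inner function first, then feed it into the outer expansion.
[s^0] = 1;  [s^1] = 0;  [s^2] = 2.

2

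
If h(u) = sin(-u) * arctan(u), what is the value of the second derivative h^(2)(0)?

-2

Expand each factor separately, then convolve coefficients.
The coefficient of u^2 in the expansion is -1, so h′′(0) = 2! * (-1) = -2.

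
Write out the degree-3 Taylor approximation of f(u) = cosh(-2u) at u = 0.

Use the known series and substitute for the argument.
f(0) = 1
f′(0) = 0
f′′(0) = 4
f′′′(0) = 0

2*u^2 + 1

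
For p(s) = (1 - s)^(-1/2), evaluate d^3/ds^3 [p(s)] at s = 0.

15/8

The coefficient of s^3 in the expansion is 5/16, so p′′′(0) = 3! * (5/16) = 15/8.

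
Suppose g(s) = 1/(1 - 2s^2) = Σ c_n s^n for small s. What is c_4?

Compute the successive derivatives at the expansion point and divide by k!.
g(0) = 1
g′(0) = 0
g′′(0) = 4
g′′′(0) = 0
g^(4)(0) = 96
Dividing each by k! gives the coefficients c_0, ..., c_4.

4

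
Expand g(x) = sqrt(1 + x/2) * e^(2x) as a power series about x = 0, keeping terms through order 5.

49553*x^5/122880 + 1947*x^4/2048 + 683*x^3/384 + 79*x^2/32 + 9*x/4 + 1

Expand each factor separately, then convolve coefficients.
g(0) = 1
g′(0) = 9/4
g′′(0) = 79/16
g′′′(0) = 683/64
g^(4)(0) = 5841/256
g^(5)(0) = 49553/1024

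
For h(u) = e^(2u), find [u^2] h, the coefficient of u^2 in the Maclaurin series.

Differentiate repeatedly and evaluate at the center.
h(0) = 1
h′(0) = 2
h′′(0) = 4
So c_2 = h′′(0)/2! = 2.

2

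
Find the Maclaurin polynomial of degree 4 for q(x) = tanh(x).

-x^3/3 + x

[x^0] = 0;  [x^1] = 1;  [x^2] = 0;  [x^3] = -1/3;  [x^4] = 0.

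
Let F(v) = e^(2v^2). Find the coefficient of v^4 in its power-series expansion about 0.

F(0) = 1
F′(0) = 0
F′′(0) = 4
F′′′(0) = 0
F^(4)(0) = 48
The Taylor polynomial is Σ F^(k)(0)/k! · v^k.

2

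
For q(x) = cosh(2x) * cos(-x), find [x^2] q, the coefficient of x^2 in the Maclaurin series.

3/2

Multiply the two series term by term and collect like powers.
q(0) = 1
q′(0) = 0
q′′(0) = 3
Then c_k = q^(k)(0)/k! gives each Taylor coefficient.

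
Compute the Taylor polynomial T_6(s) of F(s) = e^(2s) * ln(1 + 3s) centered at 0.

-55*s^6 + 221*s^5/10 - 29*s^4/4 + 6*s^3 + 3*s^2/2 + 3*s

Multiply the two series term by term and collect like powers.
[s^0] = 0;  [s^1] = 3;  [s^2] = 3/2;  [s^3] = 6;  [s^4] = -29/4;  [s^5] = 221/10;  [s^6] = -55.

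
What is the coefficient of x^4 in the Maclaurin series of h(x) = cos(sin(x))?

Let u equal the inner series; expand the outer function in u and truncate.
[x^0] = 1;  [x^1] = 0;  [x^2] = -1/2;  [x^3] = 0;  [x^4] = 5/24.

5/24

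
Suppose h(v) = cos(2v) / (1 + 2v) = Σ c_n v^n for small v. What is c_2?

2

Take the Cauchy product of the two expansions.
[v^0] = 1;  [v^1] = -2;  [v^2] = 2.
So c_2 = h′′(0)/2! = 2.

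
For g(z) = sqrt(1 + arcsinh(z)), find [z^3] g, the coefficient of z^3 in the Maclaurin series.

Let u equal the inner series; expand the outer function in u and truncate.
g(0) = 1
g′(0) = 1/2
g′′(0) = -1/4
g′′′(0) = -1/8

-1/48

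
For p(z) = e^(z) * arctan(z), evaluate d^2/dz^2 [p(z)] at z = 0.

Write out both Maclaurin series and multiply, keeping only the needed powers.
The coefficient of z^2 in the expansion is 1, so p′′(0) = 2! * (1) = 2.

2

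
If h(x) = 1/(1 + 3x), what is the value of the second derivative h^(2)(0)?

From the series, [x^2] h = 9; multiply by 2! = 2 to get 18.

18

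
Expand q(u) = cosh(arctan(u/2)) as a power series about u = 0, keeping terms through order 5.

Let u equal the inner series; expand the outer function in u and truncate.
[u^0] = 1;  [u^1] = 0;  [u^2] = 1/8;  [u^3] = 0;  [u^4] = -7/384;  [u^5] = 0.

-7*u^4/384 + u^2/8 + 1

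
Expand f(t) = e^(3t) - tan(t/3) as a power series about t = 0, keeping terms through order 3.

727*t^3/162 + 9*t^2/2 + 8*t/3 + 1

Combine the two series term by term.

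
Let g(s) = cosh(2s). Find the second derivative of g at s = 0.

From the series, [s^2] g = 2; multiply by 2! = 2 to get 4.

4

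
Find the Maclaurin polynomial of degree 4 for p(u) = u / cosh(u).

-u^3/2 + u

Invert the denominator's series and multiply.
[u^0] = 0;  [u^1] = 1;  [u^2] = 0;  [u^3] = -1/2;  [u^4] = 0.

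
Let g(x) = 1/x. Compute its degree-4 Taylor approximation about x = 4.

g(4) = 1/4
g′(4) = -1/16
g′′(4) = 1/32
g′′′(4) = -3/128
g^(4)(4) = 3/128
The Taylor polynomial is Σ g^(k)(4)/k! · (x - 4)^k.

(x - 4)^4/1024 - (x - 4)^3/256 + (x - 4)^2/64 - (x - 4)/16 + 1/4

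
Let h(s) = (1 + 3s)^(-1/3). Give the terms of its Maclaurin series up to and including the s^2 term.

Compute the successive derivatives at the expansion point and divide by k!.
[s^0] = 1;  [s^1] = -1;  [s^2] = 2.

2*s^2 - s + 1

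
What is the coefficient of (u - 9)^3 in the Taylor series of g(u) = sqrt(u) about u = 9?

1/3888

g(9) = 3
g′(9) = 1/6
g′′(9) = -1/108
g′′′(9) = 1/648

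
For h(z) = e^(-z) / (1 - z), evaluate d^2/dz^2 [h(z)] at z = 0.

1

Multiply the two series term by term and collect like powers.
The coefficient of z^2 in the expansion is 1/2, so h′′(0) = 2! * (1/2) = 1.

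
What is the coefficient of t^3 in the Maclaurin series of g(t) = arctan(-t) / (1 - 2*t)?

-11/3

Use 1/(1 - r) = Σ r^k on the denominator, then take the Cauchy product.
g(0) = 0
g′(0) = -1
g′′(0) = -4
g′′′(0) = -22
The Taylor polynomial is Σ g^(k)(0)/k! · t^k.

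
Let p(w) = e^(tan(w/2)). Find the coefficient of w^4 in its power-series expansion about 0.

3/128

Compose series: expand the inner function first, then feed it into the outer expansion.
p(0) = 1
p′(0) = 1/2
p′′(0) = 1/4
p′′′(0) = 3/8
p^(4)(0) = 9/16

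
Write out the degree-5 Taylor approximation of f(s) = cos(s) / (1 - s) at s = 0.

Expand each factor separately, then convolve coefficients.
f(0) = 1
f′(0) = 1
f′′(0) = 1
f′′′(0) = 3
f^(4)(0) = 13
f^(5)(0) = 65
Dividing each by k! gives the coefficients c_0, ..., c_5.

13*s^5/24 + 13*s^4/24 + s^3/2 + s^2/2 + s + 1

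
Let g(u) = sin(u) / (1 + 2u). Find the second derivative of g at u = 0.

Expand each factor separately, then convolve coefficients.
The coefficient of u^2 in the expansion is -2, so g′′(0) = 2! * (-2) = -4.

-4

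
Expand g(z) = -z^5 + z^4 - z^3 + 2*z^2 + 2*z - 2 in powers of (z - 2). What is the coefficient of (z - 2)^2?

-60

g(2) = -14
g′(2) = -50
g′′(2) = -120
Then c_k = g^(k)(2)/k! gives each Taylor coefficient.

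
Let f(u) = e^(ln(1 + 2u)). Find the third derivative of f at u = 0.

0

Compose series: expand the inner function first, then feed it into the outer expansion.
From the series, [u^3] f = 0; multiply by 3! = 6 to get 0.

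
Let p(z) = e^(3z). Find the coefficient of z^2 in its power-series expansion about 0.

Differentiate repeatedly and evaluate at the center.
p(0) = 1
p′(0) = 3
p′′(0) = 9
So c_2 = p′′(0)/2! = 9/2.

9/2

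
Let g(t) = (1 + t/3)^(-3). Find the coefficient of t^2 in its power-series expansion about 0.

2/3

[t^0] = 1;  [t^1] = -1;  [t^2] = 2/3.
So c_2 = g′′(0)/2! = 2/3.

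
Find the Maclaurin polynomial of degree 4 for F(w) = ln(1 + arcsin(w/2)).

Let u equal the inner series; expand the outer function in u and truncate.
F(0) = 0
F′(0) = 1/2
F′′(0) = -1/4
F′′′(0) = 3/8
F^(4)(0) = -5/8
The Taylor polynomial is Σ F^(k)(0)/k! · w^k.

-5*w^4/192 + w^3/16 - w^2/8 + w/2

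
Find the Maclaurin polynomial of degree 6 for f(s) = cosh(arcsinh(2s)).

4*s^6 - 2*s^4 + 2*s^2 + 1

Compose series: expand the inner function first, then feed it into the outer expansion.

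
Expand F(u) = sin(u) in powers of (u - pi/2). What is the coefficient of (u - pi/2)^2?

[(u - pi/2)^0] = 1;  [(u - pi/2)^1] = 0;  [(u - pi/2)^2] = -1/2.
So c_2 = F′′(pi/2)/2! = -1/2.

-1/2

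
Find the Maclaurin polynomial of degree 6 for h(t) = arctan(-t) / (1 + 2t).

446*t^6/15 - 223*t^5/15 + 22*t^4/3 - 11*t^3/3 + 2*t^2 - t

Expand each factor separately, then convolve coefficients.
[t^0] = 0;  [t^1] = -1;  [t^2] = 2;  [t^3] = -11/3;  [t^4] = 22/3;  [t^5] = -223/15;  [t^6] = 446/15.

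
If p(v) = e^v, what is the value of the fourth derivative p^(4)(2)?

Compute the successive derivatives at the expansion point and divide by k!.
The coefficient of (v - 2)^4 in the expansion is e^(2)/24, so p^(4)(2) = 4! * (e^(2)/24) = e^(2).

e^(2)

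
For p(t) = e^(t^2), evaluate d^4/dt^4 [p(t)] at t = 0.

Apply the Taylor formula c_k = f^(k)(a)/k!.
The coefficient of t^4 in the expansion is 1/2, so p^(4)(0) = 4! * (1/2) = 12.

12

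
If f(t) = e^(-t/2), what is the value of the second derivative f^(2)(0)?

The coefficient of t^2 in the expansion is 1/8, so f′′(0) = 2! * (1/8) = 1/4.

1/4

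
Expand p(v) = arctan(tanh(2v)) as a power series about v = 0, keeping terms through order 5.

Substitute the inner expansion into the outer series and collect powers.
p(0) = 0
p′(0) = 2
p′′(0) = 0
p′′′(0) = -32
p^(4)(0) = 0
p^(5)(0) = 2560

64*v^5/3 - 16*v^3/3 + 2*v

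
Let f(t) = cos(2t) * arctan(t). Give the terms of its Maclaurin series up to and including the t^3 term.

-7*t^3/3 + t

Take the Cauchy product of the two expansions.
[t^0] = 0;  [t^1] = 1;  [t^2] = 0;  [t^3] = -7/3.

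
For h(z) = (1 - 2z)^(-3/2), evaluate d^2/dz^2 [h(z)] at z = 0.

The coefficient of z^2 in the expansion is 15/2, so h′′(0) = 2! * (15/2) = 15.

15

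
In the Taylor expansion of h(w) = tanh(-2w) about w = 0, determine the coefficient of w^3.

8/3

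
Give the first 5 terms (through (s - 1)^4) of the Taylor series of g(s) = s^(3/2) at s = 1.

Compute the successive derivatives at the expansion point and divide by k!.
g(1) = 1
g′(1) = 3/2
g′′(1) = 3/4
g′′′(1) = -3/8
g^(4)(1) = 9/16

3*(s - 1)^4/128 - (s - 1)^3/16 + 3*(s - 1)^2/8 + 3*(s - 1)/2 + 1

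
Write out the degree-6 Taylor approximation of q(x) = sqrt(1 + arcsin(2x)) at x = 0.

Let u equal the inner series; expand the outer function in u and truncate.
q(0) = 1
q′(0) = 1
q′′(0) = -1
q′′′(0) = 7
q^(4)(0) = -31
q^(5)(0) = 369
q^(6)(0) = -3169
Then c_k = q^(k)(0)/k! gives each Taylor coefficient.

-3169*x^6/720 + 123*x^5/40 - 31*x^4/24 + 7*x^3/6 - x^2/2 + x + 1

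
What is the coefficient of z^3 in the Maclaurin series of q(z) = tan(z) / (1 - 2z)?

13/3

Take the Cauchy product of the two expansions.
q(0) = 0
q′(0) = 1
q′′(0) = 4
q′′′(0) = 26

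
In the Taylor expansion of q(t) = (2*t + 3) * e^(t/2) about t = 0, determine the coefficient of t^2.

Shift and add copies of the series according to the polynomial's terms.
q(0) = 3
q′(0) = 7/2
q′′(0) = 11/4

11/8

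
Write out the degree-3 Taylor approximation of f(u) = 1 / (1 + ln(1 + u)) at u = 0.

Expand as Σ (-1)^k u^k with u equal to the inner function's series.
f(0) = 1
f′(0) = -1
f′′(0) = 3
f′′′(0) = -14

-7*u^3/3 + 3*u^2/2 - u + 1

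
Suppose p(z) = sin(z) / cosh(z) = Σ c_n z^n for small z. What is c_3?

-2/3

Write the quotient as an unknown series and match coefficients against numerator = denominator · series.
p(0) = 0
p′(0) = 1
p′′(0) = 0
p′′′(0) = -4
Dividing each by k! gives the coefficients c_0, ..., c_3.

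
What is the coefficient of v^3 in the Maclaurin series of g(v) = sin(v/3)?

-1/162

g(0) = 0
g′(0) = 1/3
g′′(0) = 0
g′′′(0) = -1/27
So c_3 = g′′′(0)/3! = -1/162.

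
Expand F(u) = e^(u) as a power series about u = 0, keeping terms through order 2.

Use the known series and substitute for the argument.

u^2/2 + u + 1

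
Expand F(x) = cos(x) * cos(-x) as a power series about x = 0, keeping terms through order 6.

Take the Cauchy product of the two expansions.

-2*x^6/45 + x^4/3 - x^2 + 1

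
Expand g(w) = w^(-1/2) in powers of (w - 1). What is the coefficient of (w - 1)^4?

35/128

c_4 = g^(4)(1)/4! = 35/128.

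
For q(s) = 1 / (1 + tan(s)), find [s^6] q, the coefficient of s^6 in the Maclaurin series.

Use the geometric series for the reciprocal, then substitute.
q(0) = 1
q′(0) = -1
q′′(0) = 2
q′′′(0) = -8
q^(4)(0) = 40
q^(5)(0) = -256
q^(6)(0) = 1952
So c_6 = q^(6)(0)/6! = 122/45.

122/45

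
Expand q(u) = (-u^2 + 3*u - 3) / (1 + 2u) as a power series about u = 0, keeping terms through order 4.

-76*u^4 + 38*u^3 - 19*u^2 + 9*u - 3

Shift and add copies of the series according to the polynomial's terms.
q(0) = -3
q′(0) = 9
q′′(0) = -38
q′′′(0) = 228
q^(4)(0) = -1824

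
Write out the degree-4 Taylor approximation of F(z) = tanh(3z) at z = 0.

-9*z^3 + 3*z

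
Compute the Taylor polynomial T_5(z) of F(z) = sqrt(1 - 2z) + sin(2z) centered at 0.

-73*z^5/120 - 5*z^4/8 - 11*z^3/6 - z^2/2 + z + 1

Add the two expansions coefficient-wise.
F(0) = 1
F′(0) = 1
F′′(0) = -1
F′′′(0) = -11
F^(4)(0) = -15
F^(5)(0) = -73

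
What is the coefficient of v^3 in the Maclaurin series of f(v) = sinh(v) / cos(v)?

2/3

Invert the denominator's series and multiply.
So c_3 = f′′′(0)/3! = 2/3.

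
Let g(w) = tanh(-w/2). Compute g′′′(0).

1/4

The coefficient of w^3 in the expansion is 1/24, so g′′′(0) = 3! * (1/24) = 1/4.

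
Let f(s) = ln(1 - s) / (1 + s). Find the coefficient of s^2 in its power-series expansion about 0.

Write out both Maclaurin series and multiply, keeping only the needed powers.
[s^0] = 0;  [s^1] = -1;  [s^2] = 1/2.

1/2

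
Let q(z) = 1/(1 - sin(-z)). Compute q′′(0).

2

Plug the Maclaurin series of the inner function into that of the outer and collect terms.
The coefficient of z^2 in the expansion is 1, so q′′(0) = 2! * (1) = 2.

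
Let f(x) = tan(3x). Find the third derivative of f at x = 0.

From the series, [x^3] f = 9; multiply by 3! = 6 to get 54.

54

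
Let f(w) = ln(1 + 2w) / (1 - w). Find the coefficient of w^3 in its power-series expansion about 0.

8/3

Take the Cauchy product of the two expansions.
[w^0] = 0;  [w^1] = 2;  [w^2] = 0;  [w^3] = 8/3.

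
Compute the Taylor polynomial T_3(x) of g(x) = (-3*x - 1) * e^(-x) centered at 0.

Multiply each power in the prefactor through the base expansion.
g(0) = -1
g′(0) = -2
g′′(0) = 5
g′′′(0) = -8
Dividing each by k! gives the coefficients c_0, ..., c_3.

-4*x^3/3 + 5*x^2/2 - 2*x - 1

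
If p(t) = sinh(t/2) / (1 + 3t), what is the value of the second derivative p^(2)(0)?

-3

Take the Cauchy product of the two expansions.
From the series, [t^2] p = -3/2; multiply by 2! = 2 to get -3.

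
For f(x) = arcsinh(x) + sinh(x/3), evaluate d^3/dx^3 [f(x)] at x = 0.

-26/27

Add the two expansions coefficient-wise.
From the series, [x^3] f = -13/81; multiply by 3! = 6 to get -26/27.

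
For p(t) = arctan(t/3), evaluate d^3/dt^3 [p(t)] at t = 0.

-2/27

The coefficient of t^3 in the expansion is -1/81, so p′′′(0) = 3! * (-1/81) = -2/27.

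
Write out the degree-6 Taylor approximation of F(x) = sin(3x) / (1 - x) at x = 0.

Write out both Maclaurin series and multiply, keeping only the needed powers.
[x^0] = 0;  [x^1] = 3;  [x^2] = 3;  [x^3] = -3/2;  [x^4] = -3/2;  [x^5] = 21/40;  [x^6] = 21/40.

21*x^6/40 + 21*x^5/40 - 3*x^4/2 - 3*x^3/2 + 3*x^2 + 3*x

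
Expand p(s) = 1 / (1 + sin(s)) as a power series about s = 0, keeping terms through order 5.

Expand as Σ (-1)^k u^k with u equal to the inner function's series.
p(0) = 1
p′(0) = -1
p′′(0) = 2
p′′′(0) = -5
p^(4)(0) = 16
p^(5)(0) = -61

-61*s^5/120 + 2*s^4/3 - 5*s^3/6 + s^2 - s + 1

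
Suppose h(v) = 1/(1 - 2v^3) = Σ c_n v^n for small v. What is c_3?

2

[v^0] = 1;  [v^1] = 0;  [v^2] = 0;  [v^3] = 2.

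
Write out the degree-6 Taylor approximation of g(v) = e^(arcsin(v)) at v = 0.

17*v^6/144 + v^5/6 + 5*v^4/24 + v^3/3 + v^2/2 + v + 1

Plug the Maclaurin series of the inner function into that of the outer and collect terms.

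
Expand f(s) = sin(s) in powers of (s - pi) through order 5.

-(s - pi)^5/120 + (s - pi)^3/6 - (s - pi)

[(s - pi)^0] = 0;  [(s - pi)^1] = -1;  [(s - pi)^2] = 0;  [(s - pi)^3] = 1/6;  [(s - pi)^4] = 0;  [(s - pi)^5] = -1/120.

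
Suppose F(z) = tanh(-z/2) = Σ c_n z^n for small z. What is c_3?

1/24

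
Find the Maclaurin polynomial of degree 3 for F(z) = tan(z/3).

z^3/81 + z/3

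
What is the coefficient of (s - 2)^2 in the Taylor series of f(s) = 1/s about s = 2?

1/8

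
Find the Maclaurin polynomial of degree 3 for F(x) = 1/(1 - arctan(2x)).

Substitute the inner expansion into the outer series and collect powers.
[x^0] = 1;  [x^1] = 2;  [x^2] = 4;  [x^3] = 16/3.

16*x^3/3 + 4*x^2 + 2*x + 1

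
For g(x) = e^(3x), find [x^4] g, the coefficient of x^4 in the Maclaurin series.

[x^0] = 1;  [x^1] = 3;  [x^2] = 9/2;  [x^3] = 9/2;  [x^4] = 27/8.
So c_4 = g^(4)(0)/4! = 27/8.

27/8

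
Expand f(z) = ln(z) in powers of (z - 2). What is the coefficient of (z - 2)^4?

-1/64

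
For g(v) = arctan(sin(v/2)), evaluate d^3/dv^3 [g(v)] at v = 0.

Let u equal the inner series; expand the outer function in u and truncate.
From the series, [v^3] g = -1/16; multiply by 3! = 6 to get -3/8.

-3/8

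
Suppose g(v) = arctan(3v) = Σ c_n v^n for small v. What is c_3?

-9

Compute the successive derivatives at the expansion point and divide by k!.
So c_3 = g′′′(0)/3! = -9.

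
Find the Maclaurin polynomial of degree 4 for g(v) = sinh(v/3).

g(0) = 0
g′(0) = 1/3
g′′(0) = 0
g′′′(0) = 1/27
g^(4)(0) = 0
Dividing each by k! gives the coefficients c_0, ..., c_4.

v^3/162 + v/3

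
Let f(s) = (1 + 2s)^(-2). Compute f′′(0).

24

From the series, [s^2] f = 12; multiply by 2! = 2 to get 24.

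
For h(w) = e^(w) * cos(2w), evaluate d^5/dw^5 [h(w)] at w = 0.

Write out both Maclaurin series and multiply, keeping only the needed powers.
The coefficient of w^5 in the expansion is 41/120, so h^(5)(0) = 5! * (41/120) = 41.

41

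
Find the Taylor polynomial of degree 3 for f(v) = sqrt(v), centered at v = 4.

[(v - 4)^0] = 2;  [(v - 4)^1] = 1/4;  [(v - 4)^2] = -1/64;  [(v - 4)^3] = 1/512.

(v - 4)^3/512 - (v - 4)^2/64 + (v - 4)/4 + 2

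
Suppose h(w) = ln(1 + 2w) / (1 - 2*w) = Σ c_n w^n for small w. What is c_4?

28/3

Multiply the numerator's expansion by the denominator's geometric series.
h(0) = 0
h′(0) = 2
h′′(0) = 4
h′′′(0) = 40
h^(4)(0) = 224
The Taylor polynomial is Σ h^(k)(0)/k! · w^k.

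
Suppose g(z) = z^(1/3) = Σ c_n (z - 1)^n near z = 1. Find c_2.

g(1) = 1
g′(1) = 1/3
g′′(1) = -2/9
So c_2 = g′′(1)/2! = -1/9.

-1/9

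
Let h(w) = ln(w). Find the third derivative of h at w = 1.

From the series, [(w - 1)^3] h = 1/3; multiply by 3! = 6 to get 2.

2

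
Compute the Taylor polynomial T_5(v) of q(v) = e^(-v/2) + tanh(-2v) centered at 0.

Combine the two series term by term.
q(0) = 1
q′(0) = -5/2
q′′(0) = 1/4
q′′′(0) = 127/8
q^(4)(0) = 1/16
q^(5)(0) = -16385/32

-3277*v^5/768 + v^4/384 + 127*v^3/48 + v^2/8 - 5*v/2 + 1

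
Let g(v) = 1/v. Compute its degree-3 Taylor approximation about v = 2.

-(v - 2)^3/16 + (v - 2)^2/8 - (v - 2)/4 + 1/2

Apply the Taylor formula c_k = f^(k)(a)/k!.
g(2) = 1/2
g′(2) = -1/4
g′′(2) = 1/4
g′′′(2) = -3/8
The Taylor polynomial is Σ g^(k)(2)/k! · (v - 2)^k.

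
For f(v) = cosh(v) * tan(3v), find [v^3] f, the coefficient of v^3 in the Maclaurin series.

21/2

Expand each factor separately, then convolve coefficients.
f(0) = 0
f′(0) = 3
f′′(0) = 0
f′′′(0) = 63
So c_3 = f′′′(0)/3! = 21/2.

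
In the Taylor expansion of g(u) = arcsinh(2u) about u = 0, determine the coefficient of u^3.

-4/3

c_3 = g′′′(0)/3! = -4/3.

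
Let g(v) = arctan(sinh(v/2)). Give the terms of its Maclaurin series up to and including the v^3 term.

Plug the Maclaurin series of the inner function into that of the outer and collect terms.

-v^3/48 + v/2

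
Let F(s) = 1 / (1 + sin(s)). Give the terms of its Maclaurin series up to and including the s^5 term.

Write 1/(1+u) = 1 - u + u^2 - u^3 + ... and substitute the series for u.
[s^0] = 1;  [s^1] = -1;  [s^2] = 1;  [s^3] = -5/6;  [s^4] = 2/3;  [s^5] = -61/120.

-61*s^5/120 + 2*s^4/3 - 5*s^3/6 + s^2 - s + 1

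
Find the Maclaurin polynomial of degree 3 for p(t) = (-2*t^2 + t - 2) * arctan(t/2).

-11*t^3/12 + t^2/2 - t

Distribute the polynomial across the series and collect like powers.
p(0) = 0
p′(0) = -1
p′′(0) = 1
p′′′(0) = -11/2
Then c_k = p^(k)(0)/k! gives each Taylor coefficient.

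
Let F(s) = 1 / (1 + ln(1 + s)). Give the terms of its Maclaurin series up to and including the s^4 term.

Write 1/(1+u) = 1 - u + u^2 - u^3 + ... and substitute the series for u.

11*s^4/3 - 7*s^3/3 + 3*s^2/2 - s + 1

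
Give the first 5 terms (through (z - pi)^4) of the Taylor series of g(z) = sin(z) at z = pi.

(z - pi)^3/6 - (z - pi)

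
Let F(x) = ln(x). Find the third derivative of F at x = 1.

The coefficient of (x - 1)^3 in the expansion is 1/3, so F′′′(1) = 3! * (1/3) = 2.

2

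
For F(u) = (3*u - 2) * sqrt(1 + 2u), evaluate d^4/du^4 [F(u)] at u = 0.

66

Multiply each power in the prefactor through the base expansion.
The coefficient of u^4 in the expansion is 11/4, so F^(4)(0) = 4! * (11/4) = 66.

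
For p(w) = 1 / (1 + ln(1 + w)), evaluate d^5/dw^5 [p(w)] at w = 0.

Write 1/(1+u) = 1 - u + u^2 - u^3 + ... and substitute the series for u.
The coefficient of w^5 in the expansion is -347/60, so p^(5)(0) = 5! * (-347/60) = -694.

-694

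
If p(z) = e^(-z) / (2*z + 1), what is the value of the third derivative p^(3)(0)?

-79

Expand 1/(denominator) as a geometric series and multiply by the numerator's series.
The coefficient of z^3 in the expansion is -79/6, so p′′′(0) = 3! * (-79/6) = -79.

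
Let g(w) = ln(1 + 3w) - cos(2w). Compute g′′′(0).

54

Combine the two series term by term.
The coefficient of w^3 in the expansion is 9, so g′′′(0) = 3! * (9) = 54.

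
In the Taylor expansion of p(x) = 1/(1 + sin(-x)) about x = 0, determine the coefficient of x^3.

5/6

Let u equal the inner series; expand the outer function in u and truncate.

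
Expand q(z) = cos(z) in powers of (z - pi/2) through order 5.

Apply the Taylor formula c_k = f^(k)(a)/k!.
[(z - pi/2)^0] = 0;  [(z - pi/2)^1] = -1;  [(z - pi/2)^2] = 0;  [(z - pi/2)^3] = 1/6;  [(z - pi/2)^4] = 0;  [(z - pi/2)^5] = -1/120.

-(z - pi/2)^5/120 + (z - pi/2)^3/6 - (z - pi/2)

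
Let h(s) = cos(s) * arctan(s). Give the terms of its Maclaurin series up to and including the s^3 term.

Take the Cauchy product of the two expansions.
h(0) = 0
h′(0) = 1
h′′(0) = 0
h′′′(0) = -5

-5*s^3/6 + s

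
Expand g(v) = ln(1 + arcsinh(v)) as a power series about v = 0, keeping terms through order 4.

-v^4/12 + v^3/6 - v^2/2 + v

Substitute the inner expansion into the outer series and collect powers.
g(0) = 0
g′(0) = 1
g′′(0) = -1
g′′′(0) = 1
g^(4)(0) = -2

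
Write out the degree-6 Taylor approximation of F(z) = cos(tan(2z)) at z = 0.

Compose series: expand the inner function first, then feed it into the outer expansion.

-388*z^6/45 - 14*z^4/3 - 2*z^2 + 1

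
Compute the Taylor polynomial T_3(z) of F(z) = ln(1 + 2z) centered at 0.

F(0) = 0
F′(0) = 2
F′′(0) = -4
F′′′(0) = 16
Dividing each by k! gives the coefficients c_0, ..., c_3.

8*z^3/3 - 2*z^2 + 2*z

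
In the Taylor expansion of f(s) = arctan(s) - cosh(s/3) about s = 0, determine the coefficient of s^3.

Add the two expansions coefficient-wise.
f(0) = -1
f′(0) = 1
f′′(0) = -1/9
f′′′(0) = -2

-1/3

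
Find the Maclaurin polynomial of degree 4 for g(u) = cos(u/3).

Apply the Taylor formula c_k = f^(k)(a)/k!.
g(0) = 1
g′(0) = 0
g′′(0) = -1/9
g′′′(0) = 0
g^(4)(0) = 1/81
Dividing each by k! gives the coefficients c_0, ..., c_4.

u^4/1944 - u^2/18 + 1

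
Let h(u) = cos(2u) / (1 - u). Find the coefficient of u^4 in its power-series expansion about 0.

Expand each factor separately, then convolve coefficients.
[u^0] = 1;  [u^1] = 1;  [u^2] = -1;  [u^3] = -1;  [u^4] = -1/3.
So c_4 = h^(4)(0)/4! = -1/3.

-1/3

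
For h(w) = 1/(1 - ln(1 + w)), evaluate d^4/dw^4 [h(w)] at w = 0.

4

Plug the Maclaurin series of the inner function into that of the outer and collect terms.
The coefficient of w^4 in the expansion is 1/6, so h^(4)(0) = 4! * (1/6) = 4.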